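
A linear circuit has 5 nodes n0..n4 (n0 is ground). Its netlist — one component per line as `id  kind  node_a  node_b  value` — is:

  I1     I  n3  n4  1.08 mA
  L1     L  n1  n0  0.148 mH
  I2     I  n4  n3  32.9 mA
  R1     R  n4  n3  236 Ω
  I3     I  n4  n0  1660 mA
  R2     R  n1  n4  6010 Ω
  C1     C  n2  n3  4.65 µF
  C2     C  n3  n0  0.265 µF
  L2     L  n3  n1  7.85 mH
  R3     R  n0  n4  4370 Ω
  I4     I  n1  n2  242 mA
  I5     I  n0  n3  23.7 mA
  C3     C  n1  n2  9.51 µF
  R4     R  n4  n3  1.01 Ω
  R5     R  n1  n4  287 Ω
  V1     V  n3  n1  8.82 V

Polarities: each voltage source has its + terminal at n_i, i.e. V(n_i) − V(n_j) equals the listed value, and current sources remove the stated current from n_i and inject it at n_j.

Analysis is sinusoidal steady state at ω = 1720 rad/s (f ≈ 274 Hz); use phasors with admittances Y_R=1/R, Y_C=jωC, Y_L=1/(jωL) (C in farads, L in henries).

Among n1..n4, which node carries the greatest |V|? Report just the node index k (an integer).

2

Element admittances at ω=1720 rad/s:
  I1: injects 0.00108 A into n4 (from n3)
  Y(L1) = 0.000-3.928j S between n1,n0
  I2: injects 0.0329 A into n3 (from n4)
  Y(R1) = 0.004237+0.000j S between n4,n3
  I3: injects 1.66 A into n0 (from n4)
  Y(R2) = 0.0001664+0.000j S between n1,n4
  Y(C1) = 0.000+0.007998j S between n2,n3
  Y(C2) = 0.000+0.0004558j S between n3,n0
  Y(L2) = 0.000-0.07406j S between n3,n1
  Y(R3) = 0.0002288+0.000j S between n0,n4
  I4: injects 0.242 A into n2 (from n1)
  I5: injects 0.0237 A into n3 (from n0)
  Y(C3) = 0.000+0.01636j S between n1,n2
  Y(R4) = 0.9901+0.000j S between n4,n3
  Y(R5) = 0.003484+0.000j S between n1,n4
  V1: constraint V(n3)−V(n1) = 8.82
Assemble and solve the 5×5 MNA system:
  V(n1)=0.0009992-0.4170j  V(n2)=2.897-10.35j  V(n3)=8.821-0.4170j  V(n4)=7.092-0.4169j
  i(V1)=-1.585+0.6019j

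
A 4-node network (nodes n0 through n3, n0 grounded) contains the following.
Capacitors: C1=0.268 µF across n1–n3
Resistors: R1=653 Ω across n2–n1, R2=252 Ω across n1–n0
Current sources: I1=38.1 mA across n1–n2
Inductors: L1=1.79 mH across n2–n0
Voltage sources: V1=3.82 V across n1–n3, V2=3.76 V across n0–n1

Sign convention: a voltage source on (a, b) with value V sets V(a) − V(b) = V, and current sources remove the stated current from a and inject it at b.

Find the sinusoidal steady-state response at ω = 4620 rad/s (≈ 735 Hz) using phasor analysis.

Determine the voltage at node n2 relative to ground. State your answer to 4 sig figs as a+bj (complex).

0.003387+0.2674j V

Apply KCL at each of the 3 non-ground nodes and solve the resulting linear system.
Node n1: branches {C1, R1, I1, R2, V1, V2} → V_1 = -3.760+0.000j
Node n2: branches {R1, I1, L1} → V_2 = 0.003387+0.2674j
Node n3: branches {C1, V1} → V_3 = -7.580+0.000j
Source currents: i(V1)=0.000-0.004730j, i(V2)=0.01742-0.0004095j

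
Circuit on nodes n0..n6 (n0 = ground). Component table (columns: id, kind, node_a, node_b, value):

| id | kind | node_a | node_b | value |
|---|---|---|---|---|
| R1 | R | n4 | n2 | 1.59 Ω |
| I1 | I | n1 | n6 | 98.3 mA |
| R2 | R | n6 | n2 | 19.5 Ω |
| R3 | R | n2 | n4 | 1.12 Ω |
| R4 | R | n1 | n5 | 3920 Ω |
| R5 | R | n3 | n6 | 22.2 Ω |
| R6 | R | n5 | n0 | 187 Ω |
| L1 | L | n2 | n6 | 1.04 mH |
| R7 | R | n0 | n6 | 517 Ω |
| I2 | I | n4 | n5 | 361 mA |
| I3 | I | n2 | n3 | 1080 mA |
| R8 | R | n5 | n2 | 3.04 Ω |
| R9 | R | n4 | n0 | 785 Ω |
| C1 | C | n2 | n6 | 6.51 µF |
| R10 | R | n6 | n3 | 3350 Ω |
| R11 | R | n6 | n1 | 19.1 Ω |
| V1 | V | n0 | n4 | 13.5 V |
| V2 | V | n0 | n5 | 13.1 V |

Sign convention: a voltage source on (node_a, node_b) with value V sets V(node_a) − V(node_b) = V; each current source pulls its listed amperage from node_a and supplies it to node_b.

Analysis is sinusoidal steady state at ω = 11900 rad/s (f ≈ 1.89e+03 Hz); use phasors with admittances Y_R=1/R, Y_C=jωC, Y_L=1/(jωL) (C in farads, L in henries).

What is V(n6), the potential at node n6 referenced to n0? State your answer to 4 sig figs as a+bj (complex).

Apply KCL at each of the 6 non-ground nodes and solve the resulting linear system.
Node n1: branches {I1, R4, R11} → V_1 = 5.209+1.277j
Node n2: branches {R1, R2, R3, L1, I3, R8, C1} → V_2 = -13.44-0.001517j
Node n3: branches {R5, I3, R10} → V_3 = 30.99+1.283j
Node n4: branches {R1, R3, I2, R9, V1} → V_4 = -13.50+0.000j
Node n5: branches {R4, R6, I2, R8, V2} → V_5 = -13.10+0.000j
Node n6: branches {I1, R2, R5, L1, R7, C1, R10, R11} → V_6 = 7.176+1.283j
Source currents: i(V1)=0.2509+0.002309j, i(V2)=-0.3242+0.0001733j

7.176+1.283j V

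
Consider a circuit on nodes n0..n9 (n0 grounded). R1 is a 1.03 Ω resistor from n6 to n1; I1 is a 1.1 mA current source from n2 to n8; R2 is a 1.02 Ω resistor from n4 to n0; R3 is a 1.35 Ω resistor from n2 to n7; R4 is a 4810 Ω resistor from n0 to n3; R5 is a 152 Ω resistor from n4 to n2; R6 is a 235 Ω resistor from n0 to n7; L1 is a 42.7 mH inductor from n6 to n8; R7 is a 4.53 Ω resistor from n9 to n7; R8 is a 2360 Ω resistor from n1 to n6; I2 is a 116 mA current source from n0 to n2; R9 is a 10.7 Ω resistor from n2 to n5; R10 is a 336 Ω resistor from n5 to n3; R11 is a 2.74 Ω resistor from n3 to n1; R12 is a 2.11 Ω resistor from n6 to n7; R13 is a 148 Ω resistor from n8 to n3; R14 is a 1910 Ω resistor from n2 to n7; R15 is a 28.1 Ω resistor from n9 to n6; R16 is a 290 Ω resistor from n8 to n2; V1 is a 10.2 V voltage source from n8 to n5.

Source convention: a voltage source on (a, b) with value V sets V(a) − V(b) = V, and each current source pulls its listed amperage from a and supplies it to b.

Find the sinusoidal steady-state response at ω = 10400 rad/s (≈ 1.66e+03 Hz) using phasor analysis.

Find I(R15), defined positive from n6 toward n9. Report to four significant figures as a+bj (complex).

0.003333-0.001107j A

MNA unknowns: 9 node voltages V₁..V_9 plus 1 source current (V1)
R1: Y=0.9709+0.000j on G[6,1]
I1: z[2]−=0.0011, z[8]+=0.0011
R2: Y=0.9804+0.000j on G[4,0]
R3: Y=0.7407+0.000j on G[2,7]
R4: Y=0.0002079+0.000j on G[0,3]
R5: Y=0.006579+0.000j on G[4,2]
R6: Y=0.004255+0.000j on G[0,7]
L1: Y=0.000-0.002252j on G[6,8]
R7: Y=0.2208+0.000j on G[9,7]
R8: Y=0.0004237+0.000j on G[1,6]
I2: z[0]−=0.116, z[2]+=0.116
R9: Y=0.09346+0.000j on G[2,5]
R10: Y=0.002976+0.000j on G[5,3]
R11: Y=0.3650+0.000j on G[3,1]
R12: Y=0.4739+0.000j on G[6,7]
R13: Y=0.006757+0.000j on G[8,3]
R14: Y=0.0005236+0.000j on G[2,7]
R15: Y=0.03559+0.000j on G[9,6]
R16: Y=0.003448+0.000j on G[8,2]
V1: row V8−V5=10.2, i_V1 at 8,5
solve → V1=10.71-0.04776j, V2=10.54+0.01046j, V3=10.86-0.04134j, V4=0.07023+6.974e-05j, V5=9.594+0.1987j, V6=10.66-0.05018j, V7=10.55-0.01405j, V8=19.79+0.1987j, V9=10.56-0.01906j
aux → i_V1=-0.09174+0.01830j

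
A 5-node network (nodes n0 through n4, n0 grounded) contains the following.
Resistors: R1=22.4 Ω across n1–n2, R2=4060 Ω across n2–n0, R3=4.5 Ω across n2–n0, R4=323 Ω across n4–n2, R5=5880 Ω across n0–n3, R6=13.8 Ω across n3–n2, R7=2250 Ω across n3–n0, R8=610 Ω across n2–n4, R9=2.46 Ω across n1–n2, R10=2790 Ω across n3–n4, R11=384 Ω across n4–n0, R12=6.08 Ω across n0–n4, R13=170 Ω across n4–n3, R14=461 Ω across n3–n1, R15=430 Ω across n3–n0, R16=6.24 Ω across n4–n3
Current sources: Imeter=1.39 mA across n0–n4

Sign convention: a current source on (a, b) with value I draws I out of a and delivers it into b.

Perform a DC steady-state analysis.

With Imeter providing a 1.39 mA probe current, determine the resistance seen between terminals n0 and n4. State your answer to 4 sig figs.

R_eq = 4.681 Ω

MNA unknowns: 4 node voltages V₁..V_4
R1: Y=0.04464 on G[1,2]
R2: Y=0.0002463 on G[2,0]
R3: Y=0.2222 on G[2,0]
R4: Y=0.003096 on G[4,2]
R5: Y=0.0001701 on G[0,3]
R6: Y=0.07246 on G[3,2]
R7: Y=0.0004444 on G[3,0]
R8: Y=0.001639 on G[2,4]
R9: Y=0.4065 on G[1,2]
R10: Y=0.0003584 on G[3,4]
R11: Y=0.002604 on G[4,0]
R12: Y=0.1645 on G[0,4]
R13: Y=0.005882 on G[4,3]
R14: Y=0.002169 on G[3,1]
R15: Y=0.002326 on G[3,0]
R16: Y=0.1603 on G[4,3]
Imeter: z[0]−=0.00139, z[4]+=0.00139
solve → V1=0.001315, V2=0.001298, V3=0.004836, V4=0.006507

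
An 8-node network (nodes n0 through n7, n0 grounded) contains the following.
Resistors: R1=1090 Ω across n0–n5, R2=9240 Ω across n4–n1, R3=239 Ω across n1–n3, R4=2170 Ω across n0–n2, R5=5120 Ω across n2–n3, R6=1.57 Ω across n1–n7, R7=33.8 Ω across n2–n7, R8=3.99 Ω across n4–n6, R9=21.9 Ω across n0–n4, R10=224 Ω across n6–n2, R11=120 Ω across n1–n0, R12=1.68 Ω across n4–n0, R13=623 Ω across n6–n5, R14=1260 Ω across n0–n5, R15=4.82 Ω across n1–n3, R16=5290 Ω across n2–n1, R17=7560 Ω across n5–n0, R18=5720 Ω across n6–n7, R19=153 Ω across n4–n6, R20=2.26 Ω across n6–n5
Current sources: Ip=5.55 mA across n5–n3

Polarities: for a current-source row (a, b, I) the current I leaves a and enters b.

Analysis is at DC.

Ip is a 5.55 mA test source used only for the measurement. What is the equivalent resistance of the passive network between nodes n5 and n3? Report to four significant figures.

R_eq = 87.44 Ω

MNA unknowns: 7 node voltages V₁..V_7
R1: Y=0.0009174 on G[0,5]
R2: Y=0.0001082 on G[4,1]
R3: Y=0.004184 on G[1,3]
R4: Y=0.0004608 on G[0,2]
R5: Y=0.0001953 on G[2,3]
R6: Y=0.6369 on G[1,7]
R7: Y=0.02959 on G[2,7]
R8: Y=0.2506 on G[4,6]
R9: Y=0.04566 on G[0,4]
R10: Y=0.004464 on G[6,2]
R11: Y=0.008333 on G[1,0]
R12: Y=0.5952 on G[4,0]
R13: Y=0.001605 on G[6,5]
R14: Y=0.0007937 on G[0,5]
R15: Y=0.2075 on G[1,3]
R16: Y=0.0001890 on G[2,1]
R17: Y=0.0001323 on G[5,0]
R18: Y=0.0001748 on G[6,7]
R19: Y=0.006536 on G[4,6]
R20: Y=0.4425 on G[6,5]
Ip: z[5]−=0.00555, z[3]+=0.00555
solve → V1=0.4267, V2=0.3615, V3=0.4528, V4=-0.005714, V5=-0.03250, V6=-0.02014, V7=0.4236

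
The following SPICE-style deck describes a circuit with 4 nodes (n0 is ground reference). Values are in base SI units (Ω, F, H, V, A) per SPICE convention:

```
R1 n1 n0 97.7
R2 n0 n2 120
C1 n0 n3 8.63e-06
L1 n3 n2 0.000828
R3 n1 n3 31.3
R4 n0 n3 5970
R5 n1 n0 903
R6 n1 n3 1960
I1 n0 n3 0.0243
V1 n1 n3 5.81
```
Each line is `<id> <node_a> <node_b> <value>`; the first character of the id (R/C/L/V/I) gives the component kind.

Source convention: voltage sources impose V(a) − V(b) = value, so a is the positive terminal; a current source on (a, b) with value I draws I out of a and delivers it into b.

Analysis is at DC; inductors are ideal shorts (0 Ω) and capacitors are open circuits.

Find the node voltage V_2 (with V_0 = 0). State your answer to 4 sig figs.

MNA unknowns: 3 node voltages V₁..V_3 plus 2 source currents (L1, V1)
R1: Y=0.01024 on G[1,0]
R2: Y=0.008333 on G[0,2]
C1: Y=0.000 on G[0,3]
L1: row V3−V2=0, i_L1 at 3,2
R3: Y=0.03195 on G[1,3]
R4: Y=0.0001675 on G[0,3]
R5: Y=0.001107 on G[1,0]
R6: Y=0.0005102 on G[1,3]
I1: z[0]−=0.0243, z[3]+=0.0243
V1: row V1−V3=5.81, i_V1 at 1,3
solve → V1=3.714, V2=-2.096, V3=-2.096
aux → i_L1=-0.01747, i_V1=-0.2307

-2.096 V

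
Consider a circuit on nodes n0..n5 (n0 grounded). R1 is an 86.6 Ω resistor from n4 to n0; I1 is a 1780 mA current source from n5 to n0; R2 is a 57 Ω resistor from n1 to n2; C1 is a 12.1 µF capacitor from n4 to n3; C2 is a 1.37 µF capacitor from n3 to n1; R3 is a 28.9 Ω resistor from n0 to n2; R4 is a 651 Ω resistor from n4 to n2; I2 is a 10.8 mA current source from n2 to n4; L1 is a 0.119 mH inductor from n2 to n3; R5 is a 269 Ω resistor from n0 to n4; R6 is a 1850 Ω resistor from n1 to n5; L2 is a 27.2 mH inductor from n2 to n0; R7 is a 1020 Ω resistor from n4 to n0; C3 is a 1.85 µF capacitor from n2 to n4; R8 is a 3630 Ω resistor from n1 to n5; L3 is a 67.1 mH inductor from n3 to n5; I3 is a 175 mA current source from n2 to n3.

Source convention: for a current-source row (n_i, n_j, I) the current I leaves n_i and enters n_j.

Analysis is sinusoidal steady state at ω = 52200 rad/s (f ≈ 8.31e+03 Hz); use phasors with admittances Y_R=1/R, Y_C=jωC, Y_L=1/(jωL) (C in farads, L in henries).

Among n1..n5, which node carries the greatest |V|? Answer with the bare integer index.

MNA unknowns: 5 node voltages V₁..V_5
R1: Y=0.01155+0.000j on G[4,0]
I1: z[5]−=1.78, z[0]+=1.78
R2: Y=0.01754+0.000j on G[1,2]
C1: Y=0.000+0.6316j on G[4,3]
C2: Y=0.000+0.07151j on G[3,1]
R3: Y=0.03460+0.000j on G[0,2]
R4: Y=0.001536+0.000j on G[4,2]
I2: z[2]−=0.0108, z[4]+=0.0108
L1: Y=0.000-0.1610j on G[2,3]
R5: Y=0.003717+0.000j on G[0,4]
R6: Y=0.0005405+0.000j on G[1,5]
L2: Y=0.000-0.0007043j on G[2,0]
R7: Y=0.0009804+0.000j on G[4,0]
C3: Y=0.000+0.09657j on G[2,4]
R8: Y=0.0002755+0.000j on G[1,5]
L3: Y=0.000-0.0002855j on G[3,5]
I3: z[2]−=0.175, z[3]+=0.175
solve → V1=-44.78+10.88j, V2=-35.14+3.124j, V3=-35.06-8.991j, V4=-34.87-8.176j, V5=-1993-674.3j

5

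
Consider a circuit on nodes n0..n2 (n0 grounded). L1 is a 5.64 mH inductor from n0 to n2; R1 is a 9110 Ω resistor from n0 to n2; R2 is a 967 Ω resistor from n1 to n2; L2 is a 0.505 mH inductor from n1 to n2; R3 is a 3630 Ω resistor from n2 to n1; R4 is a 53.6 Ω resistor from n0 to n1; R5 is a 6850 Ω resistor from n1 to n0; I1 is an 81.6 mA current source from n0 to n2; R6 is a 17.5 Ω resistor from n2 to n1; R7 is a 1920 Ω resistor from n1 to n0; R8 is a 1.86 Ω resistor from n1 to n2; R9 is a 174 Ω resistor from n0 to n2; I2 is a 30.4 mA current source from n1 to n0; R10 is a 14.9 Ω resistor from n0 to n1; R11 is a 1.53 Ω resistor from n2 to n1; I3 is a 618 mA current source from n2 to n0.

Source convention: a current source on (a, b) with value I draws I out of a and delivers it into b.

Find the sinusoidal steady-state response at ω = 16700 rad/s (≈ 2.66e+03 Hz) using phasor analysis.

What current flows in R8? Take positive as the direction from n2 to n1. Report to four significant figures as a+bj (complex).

Element admittances at ω=16700 rad/s:
  Y(L1) = 0.000-0.01062j S between n0,n2
  Y(R1) = 0.0001098+0.000j S between n0,n2
  Y(R2) = 0.001034+0.000j S between n1,n2
  Y(L2) = 0.000-0.1186j S between n1,n2
  Y(R3) = 0.0002755+0.000j S between n2,n1
  Y(R4) = 0.01866+0.000j S between n0,n1
  Y(R5) = 0.0001460+0.000j S between n1,n0
  I1: injects 0.0816 A into n2 (from n0)
  Y(R6) = 0.05714+0.000j S between n2,n1
  Y(R7) = 0.0005208+0.000j S between n1,n0
  Y(R8) = 0.5376+0.000j S between n1,n2
  Y(R9) = 0.005747+0.000j S between n0,n2
  I2: injects 0.0304 A into n0 (from n1)
  Y(R10) = 0.06711+0.000j S between n0,n1
  Y(R11) = 0.6536+0.000j S between n2,n1
  I3: injects 0.618 A into n0 (from n2)
Assemble and solve the 2×2 MNA system:
  V(n1)=-6.023-0.7315j  V(n2)=-6.407-0.8185j

-0.2064-0.04679j A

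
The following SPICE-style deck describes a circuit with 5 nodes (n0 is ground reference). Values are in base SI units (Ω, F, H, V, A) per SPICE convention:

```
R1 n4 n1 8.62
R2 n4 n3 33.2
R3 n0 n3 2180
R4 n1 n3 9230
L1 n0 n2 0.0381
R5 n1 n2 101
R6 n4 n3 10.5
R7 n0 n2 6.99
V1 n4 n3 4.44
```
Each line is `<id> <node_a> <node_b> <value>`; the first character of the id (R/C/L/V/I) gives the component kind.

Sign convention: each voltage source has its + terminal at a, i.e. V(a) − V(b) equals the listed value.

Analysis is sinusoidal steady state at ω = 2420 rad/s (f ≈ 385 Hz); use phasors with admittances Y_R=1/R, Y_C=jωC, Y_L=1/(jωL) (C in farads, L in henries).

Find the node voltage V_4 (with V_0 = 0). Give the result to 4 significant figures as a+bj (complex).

Element admittances at ω=2420 rad/s:
  Y(R1) = 0.1160+0.000j S between n4,n1
  Y(R2) = 0.03012+0.000j S between n4,n3
  Y(R3) = 0.0004587+0.000j S between n0,n3
  Y(R4) = 0.0001083+0.000j S between n1,n3
  Y(L1) = 0.000-0.01085j S between n0,n2
  Y(R5) = 0.009901+0.000j S between n1,n2
  Y(R6) = 0.09524+0.000j S between n4,n3
  Y(R7) = 0.1431+0.000j S between n0,n2
  V1: constraint V(n4)−V(n3) = 4.44
Assemble and solve the 5×5 MNA system:
  V(n1)=0.2085+0.0009699j  V(n2)=0.01342+0.001015j  V(n3)=-4.211+0.0009661j  V(n4)=0.2293+0.0009661j
  i(V1)=-0.5590+4.427e-07j

0.2293+0.0009661j V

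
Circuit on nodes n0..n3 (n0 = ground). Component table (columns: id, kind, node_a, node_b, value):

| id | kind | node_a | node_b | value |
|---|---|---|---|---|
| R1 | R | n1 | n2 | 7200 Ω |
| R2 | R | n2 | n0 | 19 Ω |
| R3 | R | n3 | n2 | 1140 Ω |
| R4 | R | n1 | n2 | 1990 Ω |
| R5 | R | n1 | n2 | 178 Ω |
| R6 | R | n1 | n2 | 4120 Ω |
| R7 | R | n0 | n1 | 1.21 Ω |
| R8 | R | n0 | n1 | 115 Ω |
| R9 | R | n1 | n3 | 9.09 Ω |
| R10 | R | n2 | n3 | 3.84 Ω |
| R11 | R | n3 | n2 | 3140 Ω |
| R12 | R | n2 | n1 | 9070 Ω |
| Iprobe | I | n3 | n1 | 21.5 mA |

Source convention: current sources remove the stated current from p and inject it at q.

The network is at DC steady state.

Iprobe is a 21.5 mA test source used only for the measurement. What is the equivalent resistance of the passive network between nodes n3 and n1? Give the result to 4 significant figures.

R_eq = 6.401 Ω

MNA unknowns: 3 node voltages V₁..V_3
R1: Y=0.0001389 on G[1,2]
R2: Y=0.05263 on G[2,0]
R3: Y=0.0008772 on G[3,2]
R4: Y=0.0005025 on G[1,2]
R5: Y=0.005618 on G[1,2]
R6: Y=0.0002427 on G[1,2]
R7: Y=0.8264 on G[0,1]
R8: Y=0.008696 on G[0,1]
R9: Y=0.1100 on G[1,3]
R10: Y=0.2604 on G[2,3]
R11: Y=0.0003185 on G[3,2]
R12: Y=0.0001103 on G[2,1]
Iprobe: z[3]−=0.0215, z[1]+=0.0215
solve → V1=0.006718, V2=-0.1066, V3=-0.1309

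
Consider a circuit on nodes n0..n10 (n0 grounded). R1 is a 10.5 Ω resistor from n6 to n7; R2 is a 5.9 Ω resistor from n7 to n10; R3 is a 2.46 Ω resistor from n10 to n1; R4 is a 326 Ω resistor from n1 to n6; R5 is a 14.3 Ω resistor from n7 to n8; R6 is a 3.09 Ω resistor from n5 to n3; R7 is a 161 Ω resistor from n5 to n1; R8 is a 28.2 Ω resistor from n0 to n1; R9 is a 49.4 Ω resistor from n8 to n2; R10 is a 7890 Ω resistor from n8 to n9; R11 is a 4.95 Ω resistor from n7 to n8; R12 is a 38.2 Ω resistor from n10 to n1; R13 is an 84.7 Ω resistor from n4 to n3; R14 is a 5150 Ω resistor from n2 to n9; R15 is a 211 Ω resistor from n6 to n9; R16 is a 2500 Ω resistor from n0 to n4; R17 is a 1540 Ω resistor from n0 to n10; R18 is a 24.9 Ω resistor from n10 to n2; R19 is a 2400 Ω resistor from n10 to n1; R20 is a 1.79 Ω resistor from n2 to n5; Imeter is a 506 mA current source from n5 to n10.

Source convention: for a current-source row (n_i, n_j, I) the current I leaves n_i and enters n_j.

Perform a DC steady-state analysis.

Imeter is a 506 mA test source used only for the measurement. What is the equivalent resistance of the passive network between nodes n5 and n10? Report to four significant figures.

R_eq = 17.11 Ω

Apply KCL at each of the 10 non-ground nodes and solve the resulting linear system.
Node n1: branches {R3, R4, R7, R8, R12, R19} → V_1 = 0.08785
Node n2: branches {R9, R14, R18, R20} → V_2 = -7.629
Node n3: branches {R6, R13} → V_3 = -8.424
Node n4: branches {R13, R16} → V_4 = -8.148
Node n5: branches {R6, R7, R20, Imeter} → V_5 = -8.434
Node n6: branches {R1, R4, R15} → V_6 = -0.5536
Node n7: branches {R1, R2, R5, R11} → V_7 = -0.5602
Node n8: branches {R5, R9, R10, R11} → V_8 = -1.050
Node n9: branches {R10, R14, R15} → V_9 = -0.8376
Node n10: branches {R2, R3, R12, R17, R18, R19, Imeter} → V_10 = 0.2218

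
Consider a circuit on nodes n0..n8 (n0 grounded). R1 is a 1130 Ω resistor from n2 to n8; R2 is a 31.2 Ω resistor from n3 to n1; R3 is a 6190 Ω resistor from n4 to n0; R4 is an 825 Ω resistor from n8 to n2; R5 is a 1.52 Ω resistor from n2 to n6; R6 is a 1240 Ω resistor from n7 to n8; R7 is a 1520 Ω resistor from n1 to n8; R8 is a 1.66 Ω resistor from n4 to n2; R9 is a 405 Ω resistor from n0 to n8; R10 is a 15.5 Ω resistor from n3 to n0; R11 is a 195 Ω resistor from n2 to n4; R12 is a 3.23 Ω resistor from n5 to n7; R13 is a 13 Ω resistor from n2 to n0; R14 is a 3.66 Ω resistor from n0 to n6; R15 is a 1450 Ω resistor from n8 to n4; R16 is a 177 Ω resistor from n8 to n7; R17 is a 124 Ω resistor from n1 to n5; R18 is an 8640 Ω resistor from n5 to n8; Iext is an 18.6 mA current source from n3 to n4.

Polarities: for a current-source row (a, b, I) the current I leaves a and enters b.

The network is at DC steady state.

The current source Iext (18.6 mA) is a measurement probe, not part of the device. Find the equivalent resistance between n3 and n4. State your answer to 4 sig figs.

Apply KCL at each of the 8 non-ground nodes and solve the resulting linear system.
Node n1: branches {R2, R7, R17} → V_1 = -0.2559
Node n2: branches {R1, R4, R5, R8, R11, R13} → V_2 = 0.06711
Node n3: branches {R2, R10, Iext} → V_3 = -0.2776
Node n4: branches {R3, R8, R11, R15, Iext} → V_4 = 0.09749
Node n5: branches {R12, R17, R18} → V_5 = -0.1833
Node n6: branches {R5, R14} → V_6 = 0.04742
Node n7: branches {R6, R12, R16} → V_7 = -0.1814
Node n8: branches {R1, R4, R6, R7, R9, R15, R16, R18} → V_8 = -0.09234

R_eq = 20.16 Ω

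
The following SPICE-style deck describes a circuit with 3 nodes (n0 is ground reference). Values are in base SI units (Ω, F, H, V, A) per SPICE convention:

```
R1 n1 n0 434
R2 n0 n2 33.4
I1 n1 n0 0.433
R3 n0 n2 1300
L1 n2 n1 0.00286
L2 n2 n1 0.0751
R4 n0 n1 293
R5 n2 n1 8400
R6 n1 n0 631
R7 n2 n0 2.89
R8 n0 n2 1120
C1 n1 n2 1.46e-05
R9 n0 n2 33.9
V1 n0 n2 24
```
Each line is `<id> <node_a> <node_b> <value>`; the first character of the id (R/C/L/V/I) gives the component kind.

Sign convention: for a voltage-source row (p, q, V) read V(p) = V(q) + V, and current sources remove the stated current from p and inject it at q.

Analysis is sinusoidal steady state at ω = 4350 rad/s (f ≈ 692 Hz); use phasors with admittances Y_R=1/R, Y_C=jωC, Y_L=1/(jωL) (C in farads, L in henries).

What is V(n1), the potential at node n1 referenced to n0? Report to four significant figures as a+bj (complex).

-28.23-11.36j V

Apply KCL at each of the 2 non-ground nodes and solve the resulting linear system.
Node n1: branches {R1, I1, L1, L2, R4, R5, R6, C1} → V_1 = -28.23-11.36j
Node n2: branches {R2, R3, L1, L2, R5, R7, R8, C1, R9, V1} → V_2 = -24.00+0.000j
Source currents: i(V1)=-9.544-0.08294j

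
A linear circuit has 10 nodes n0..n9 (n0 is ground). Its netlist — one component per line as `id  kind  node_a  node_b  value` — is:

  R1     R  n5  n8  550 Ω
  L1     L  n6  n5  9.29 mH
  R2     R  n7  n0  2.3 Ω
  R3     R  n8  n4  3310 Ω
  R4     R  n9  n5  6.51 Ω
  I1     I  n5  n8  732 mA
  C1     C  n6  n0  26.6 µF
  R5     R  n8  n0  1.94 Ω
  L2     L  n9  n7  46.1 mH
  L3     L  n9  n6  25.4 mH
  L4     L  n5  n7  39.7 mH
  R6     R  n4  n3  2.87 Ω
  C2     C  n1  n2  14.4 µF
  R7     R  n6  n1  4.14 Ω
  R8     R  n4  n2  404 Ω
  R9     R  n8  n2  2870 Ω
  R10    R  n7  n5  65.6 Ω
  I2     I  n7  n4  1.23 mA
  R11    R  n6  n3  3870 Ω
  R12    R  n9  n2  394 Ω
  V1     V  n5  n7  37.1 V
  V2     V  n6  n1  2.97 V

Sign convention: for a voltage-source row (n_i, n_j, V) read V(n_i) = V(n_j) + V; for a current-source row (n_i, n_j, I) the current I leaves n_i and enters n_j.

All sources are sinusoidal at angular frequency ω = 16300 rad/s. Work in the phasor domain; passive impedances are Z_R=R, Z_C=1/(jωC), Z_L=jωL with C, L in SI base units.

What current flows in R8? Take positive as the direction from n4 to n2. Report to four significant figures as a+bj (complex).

0.002904+0.0002609j A

Element admittances at ω=16300 rad/s:
  Y(R1) = 0.001818+0.000j S between n5,n8
  Y(L1) = 0.000-0.006604j S between n6,n5
  Y(R2) = 0.4348+0.000j S between n7,n0
  Y(R3) = 0.0003021+0.000j S between n8,n4
  Y(R4) = 0.1536+0.000j S between n9,n5
  I1: injects 0.732 A into n8 (from n5)
  Y(C1) = 0.000+0.4336j S between n6,n0
  Y(R5) = 0.5155+0.000j S between n8,n0
  Y(L2) = 0.000-0.001331j S between n9,n7
  Y(L3) = 0.000-0.002415j S between n9,n6
  Y(L4) = 0.000-0.001545j S between n5,n7
  Y(R6) = 0.3484+0.000j S between n4,n3
  Y(C2) = 0.000+0.2347j S between n1,n2
  Y(R7) = 0.2415+0.000j S between n6,n1
  Y(R8) = 0.002475+0.000j S between n4,n2
  Y(R9) = 0.0003484+0.000j S between n8,n2
  Y(R10) = 0.01524+0.000j S between n7,n5
  I2: injects 0.00123 A into n4 (from n7)
  Y(R11) = 0.0002584+0.000j S between n6,n3
  Y(R12) = 0.002538+0.000j S between n9,n2
  V1: constraint V(n5)−V(n7) = 37.1
  V2: constraint V(n6)−V(n1) = 2.97
Assemble and solve the 11×11 MNA system:
  V(n1)=-3.696-0.2575j  V(n2)=-3.670-0.6888j  V(n3)=-2.495-0.5831j  V(n4)=-2.496-0.5834j  V(n5)=35.03+0.7219j  V(n6)=-0.7259-0.2575j  V(n7)=-2.073+0.7219j  V(n8)=1.532+0.001730j  V(n9)=34.36+1.552j
  i(V1)=-1.467+0.4197j  i(V2)=-0.8186-0.006189j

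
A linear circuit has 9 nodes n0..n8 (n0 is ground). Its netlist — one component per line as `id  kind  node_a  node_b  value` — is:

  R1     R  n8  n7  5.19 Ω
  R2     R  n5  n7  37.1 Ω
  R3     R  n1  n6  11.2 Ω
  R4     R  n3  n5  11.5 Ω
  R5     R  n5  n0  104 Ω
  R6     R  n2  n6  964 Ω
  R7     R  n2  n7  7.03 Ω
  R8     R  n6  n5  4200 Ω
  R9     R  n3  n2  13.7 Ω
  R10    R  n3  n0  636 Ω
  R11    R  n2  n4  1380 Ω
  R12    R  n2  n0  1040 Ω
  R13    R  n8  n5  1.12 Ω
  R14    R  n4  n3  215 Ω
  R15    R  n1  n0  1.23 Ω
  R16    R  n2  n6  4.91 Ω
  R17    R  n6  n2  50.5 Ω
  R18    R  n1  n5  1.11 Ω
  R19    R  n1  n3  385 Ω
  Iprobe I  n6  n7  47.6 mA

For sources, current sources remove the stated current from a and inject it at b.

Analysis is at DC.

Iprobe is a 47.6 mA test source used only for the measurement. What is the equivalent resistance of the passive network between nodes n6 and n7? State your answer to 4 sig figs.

Element admittances at DC:
  Y(R1) = 0.1927 S between n8,n7
  Y(R2) = 0.02695 S between n5,n7
  Y(R3) = 0.08929 S between n1,n6
  Y(R4) = 0.08696 S between n3,n5
  Y(R5) = 0.009615 S between n5,n0
  Y(R6) = 0.001037 S between n2,n6
  Y(R7) = 0.1422 S between n2,n7
  Y(R8) = 0.0002381 S between n6,n5
  Y(R9) = 0.07299 S between n3,n2
  Y(R10) = 0.001572 S between n3,n0
  Y(R11) = 0.0007246 S between n2,n4
  Y(R12) = 0.0009615 S between n2,n0
  Y(R13) = 0.8929 S between n8,n5
  Y(R14) = 0.004651 S between n4,n3
  Y(R15) = 0.8130 S between n1,n0
  Y(R16) = 0.2037 S between n2,n6
  Y(R17) = 0.01980 S between n6,n2
  Y(R18) = 0.9009 S between n1,n5
  Y(R19) = 0.002597 S between n1,n3
  Iprobe: injects 0.0476 A into n7 (from n6)
Assemble and solve the 8×8 MNA system:
  V(n1)=-0.0001227  V(n2)=-0.05961  V(n3)=-0.01658  V(n4)=-0.02238  V(n5)=0.01905  V(n6)=-0.1942  V(n7)=0.1302  V(n8)=0.03877

R_eq = 6.815 Ω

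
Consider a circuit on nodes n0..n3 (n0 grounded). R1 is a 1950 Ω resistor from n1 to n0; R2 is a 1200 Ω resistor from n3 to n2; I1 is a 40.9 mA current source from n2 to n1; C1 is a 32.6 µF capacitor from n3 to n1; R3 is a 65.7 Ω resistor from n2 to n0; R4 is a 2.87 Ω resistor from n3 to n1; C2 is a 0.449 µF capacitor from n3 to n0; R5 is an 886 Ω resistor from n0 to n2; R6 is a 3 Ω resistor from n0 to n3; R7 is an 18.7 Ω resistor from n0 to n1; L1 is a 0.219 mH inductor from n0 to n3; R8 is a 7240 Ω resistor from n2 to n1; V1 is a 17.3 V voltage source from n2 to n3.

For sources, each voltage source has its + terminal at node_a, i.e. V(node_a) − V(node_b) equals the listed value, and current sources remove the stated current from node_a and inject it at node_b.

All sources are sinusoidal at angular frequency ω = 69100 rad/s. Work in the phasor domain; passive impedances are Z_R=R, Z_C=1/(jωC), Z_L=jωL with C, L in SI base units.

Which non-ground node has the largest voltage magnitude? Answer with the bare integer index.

2

Apply KCL at each of the 3 non-ground nodes and solve the resulting linear system.
Node n1: branches {R1, I1, C1, R4, R7, R8} → V_1 = -0.6893-0.09046j
Node n2: branches {R2, I1, R3, R5, R8, V1} → V_2 = 16.60-0.05589j
Node n3: branches {R2, C1, R4, C2, R6, L1, V1} → V_3 = -0.6968-0.05589j
Source currents: i(V1)=-0.3292+0.0009090j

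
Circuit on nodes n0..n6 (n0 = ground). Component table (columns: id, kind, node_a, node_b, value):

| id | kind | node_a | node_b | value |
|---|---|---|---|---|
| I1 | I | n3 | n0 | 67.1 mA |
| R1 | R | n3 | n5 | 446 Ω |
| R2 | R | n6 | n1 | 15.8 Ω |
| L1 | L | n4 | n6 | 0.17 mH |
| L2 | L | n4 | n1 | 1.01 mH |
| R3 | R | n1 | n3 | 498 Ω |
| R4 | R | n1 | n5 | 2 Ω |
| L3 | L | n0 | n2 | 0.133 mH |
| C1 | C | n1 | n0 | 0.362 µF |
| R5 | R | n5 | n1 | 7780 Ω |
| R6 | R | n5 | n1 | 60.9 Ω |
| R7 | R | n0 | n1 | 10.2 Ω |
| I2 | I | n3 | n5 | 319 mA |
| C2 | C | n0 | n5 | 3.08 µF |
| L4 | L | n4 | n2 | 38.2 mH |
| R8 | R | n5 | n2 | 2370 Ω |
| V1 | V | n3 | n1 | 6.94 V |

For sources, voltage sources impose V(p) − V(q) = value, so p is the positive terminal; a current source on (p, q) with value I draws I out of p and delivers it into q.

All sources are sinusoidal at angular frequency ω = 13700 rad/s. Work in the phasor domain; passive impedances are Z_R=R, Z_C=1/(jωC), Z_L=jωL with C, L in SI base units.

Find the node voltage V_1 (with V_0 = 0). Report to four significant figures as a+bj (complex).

-0.6694+0.03034j V

MNA unknowns: 6 node voltages V₁..V_6 plus 1 source current (V1)
I1: z[3]−=0.0671, z[0]+=0.0671
R1: Y=0.002242+0.000j on G[3,5]
R2: Y=0.06329+0.000j on G[6,1]
L1: Y=0.000-0.4294j on G[4,6]
L2: Y=0.000-0.07227j on G[4,1]
R3: Y=0.002008+0.000j on G[1,3]
R4: Y=0.5000+0.000j on G[1,5]
L3: Y=0.000-0.5488j on G[0,2]
C1: Y=0.000+0.004959j on G[1,0]
R5: Y=0.0001285+0.000j on G[5,1]
R6: Y=0.01642+0.000j on G[5,1]
R7: Y=0.09804+0.000j on G[0,1]
I2: z[3]−=0.319, z[5]+=0.319
C2: Y=0.000+0.04220j on G[0,5]
L4: Y=0.000-0.001911j on G[4,2]
R8: Y=0.0004219+0.000j on G[5,2]
V1: row V3−V1=6.94, i_V1 at 3,1
solve → V1=-0.6694+0.03034j, V2=-0.002314+6.328e-05j, V3=6.271+0.03034j, V4=-0.6599+0.02257j, V5=-0.02191+0.03210j, V6=-0.6612+0.02136j
aux → i_V1=-0.4141+3.938e-06j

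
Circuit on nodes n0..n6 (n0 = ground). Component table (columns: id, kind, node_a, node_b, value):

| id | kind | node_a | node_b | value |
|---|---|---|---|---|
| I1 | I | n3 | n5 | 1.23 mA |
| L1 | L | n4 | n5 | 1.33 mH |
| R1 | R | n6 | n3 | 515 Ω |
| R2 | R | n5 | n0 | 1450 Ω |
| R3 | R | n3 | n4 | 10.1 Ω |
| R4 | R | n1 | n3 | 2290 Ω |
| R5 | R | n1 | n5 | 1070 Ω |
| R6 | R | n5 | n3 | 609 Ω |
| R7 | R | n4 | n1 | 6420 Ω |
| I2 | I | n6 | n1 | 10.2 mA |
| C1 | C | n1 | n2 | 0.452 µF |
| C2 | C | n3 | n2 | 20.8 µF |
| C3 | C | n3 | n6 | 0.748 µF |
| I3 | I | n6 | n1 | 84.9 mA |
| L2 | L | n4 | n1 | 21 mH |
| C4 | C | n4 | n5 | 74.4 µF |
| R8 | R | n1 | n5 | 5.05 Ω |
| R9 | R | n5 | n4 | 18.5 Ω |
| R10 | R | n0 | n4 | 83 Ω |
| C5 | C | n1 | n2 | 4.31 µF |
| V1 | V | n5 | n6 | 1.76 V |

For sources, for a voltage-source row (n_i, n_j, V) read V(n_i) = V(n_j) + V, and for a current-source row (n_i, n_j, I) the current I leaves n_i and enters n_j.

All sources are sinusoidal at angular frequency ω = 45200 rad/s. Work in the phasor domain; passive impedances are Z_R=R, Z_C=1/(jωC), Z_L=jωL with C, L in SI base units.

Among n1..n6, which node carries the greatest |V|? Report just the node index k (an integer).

6

Apply KCL at each of the 6 non-ground nodes and solve the resulting linear system.
Node n1: branches {R4, R5, R7, I2, C1, I3, L2, R8, C5} → V_1 = 0.3840-0.2429j
Node n2: branches {C1, C2, C5} → V_2 = 0.1545-0.1522j
Node n3: branches {I1, R1, R3, R4, R6, C2, C3} → V_3 = 0.1019-0.1314j
Node n4: branches {L1, R3, R7, L2, C4, R9, R10} → V_4 = -0.0002148-0.0001640j
Node n5: branches {I1, L1, R2, R5, R6, C4, R8, R9, V1} → V_5 = 0.003752+0.002865j
Node n6: branches {R1, I2, C3, I3, V1} → V_6 = -1.756+0.002865j
Source currents: i(V1)=0.08695-0.06256j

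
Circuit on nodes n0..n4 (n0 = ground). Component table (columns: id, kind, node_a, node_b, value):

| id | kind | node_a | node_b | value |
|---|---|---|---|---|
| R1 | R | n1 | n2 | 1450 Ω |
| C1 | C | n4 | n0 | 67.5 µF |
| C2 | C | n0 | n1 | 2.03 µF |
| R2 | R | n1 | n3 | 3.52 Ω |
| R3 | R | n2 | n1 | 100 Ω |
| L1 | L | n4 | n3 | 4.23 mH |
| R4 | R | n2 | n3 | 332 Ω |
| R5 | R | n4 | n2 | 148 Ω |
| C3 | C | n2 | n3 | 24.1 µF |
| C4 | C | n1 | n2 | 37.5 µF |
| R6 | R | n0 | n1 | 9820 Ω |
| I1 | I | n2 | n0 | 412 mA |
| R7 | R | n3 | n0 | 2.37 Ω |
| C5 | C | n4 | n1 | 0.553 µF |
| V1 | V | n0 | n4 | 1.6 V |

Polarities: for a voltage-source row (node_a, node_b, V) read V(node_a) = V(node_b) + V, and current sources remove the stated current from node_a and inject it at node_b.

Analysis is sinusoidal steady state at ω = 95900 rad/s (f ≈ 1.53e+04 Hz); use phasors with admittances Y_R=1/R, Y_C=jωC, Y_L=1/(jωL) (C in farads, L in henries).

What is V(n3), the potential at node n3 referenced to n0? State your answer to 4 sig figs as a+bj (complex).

-0.7813+0.2310j V

Apply KCL at each of the 4 non-ground nodes and solve the resulting linear system.
Node n1: branches {R1, C2, R2, R3, C4, R6, C5} → V_1 = -0.7384+0.3575j
Node n2: branches {R1, R3, R4, R5, C3, C4, I1} → V_2 = -0.7557+0.3787j
Node n3: branches {R2, L1, R4, C3, R7} → V_3 = -0.7813+0.2310j
Node n4: branches {C1, L1, R5, C5, V1} → V_4 = -1.600+0.000j
Source currents: i(V1)=0.01268-10.40j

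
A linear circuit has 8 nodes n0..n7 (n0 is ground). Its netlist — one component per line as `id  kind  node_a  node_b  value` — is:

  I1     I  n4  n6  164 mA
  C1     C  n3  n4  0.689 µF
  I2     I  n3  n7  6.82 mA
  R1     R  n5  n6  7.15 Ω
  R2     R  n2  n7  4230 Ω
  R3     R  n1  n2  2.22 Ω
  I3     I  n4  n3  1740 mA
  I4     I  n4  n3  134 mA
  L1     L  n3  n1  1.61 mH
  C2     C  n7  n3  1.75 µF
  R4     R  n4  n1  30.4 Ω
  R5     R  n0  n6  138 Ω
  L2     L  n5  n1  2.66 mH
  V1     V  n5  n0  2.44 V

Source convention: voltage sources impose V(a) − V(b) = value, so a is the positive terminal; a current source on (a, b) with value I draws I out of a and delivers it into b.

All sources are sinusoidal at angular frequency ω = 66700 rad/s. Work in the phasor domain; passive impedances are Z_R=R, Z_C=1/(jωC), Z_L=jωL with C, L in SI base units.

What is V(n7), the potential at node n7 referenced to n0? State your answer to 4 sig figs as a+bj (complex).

13.13-76.02j V

Apply KCL at each of the 7 non-ground nodes and solve the resulting linear system.
Node n1: branches {R3, L1, R4, L2} → V_1 = 2.440-29.10j
Node n2: branches {R2, R3} → V_2 = 2.446-29.12j
Node n3: branches {C1, I2, I3, I4, L1, C2} → V_3 = 13.04-75.98j
Node n4: branches {I1, C1, I3, I4, R4} → V_4 = 10.65-25.76j
Node n5: branches {R1, L2, V1} → V_5 = 2.440+0.000j
Node n6: branches {I1, R1, R5} → V_6 = 3.435+0.000j
Node n7: branches {I2, R2, C2} → V_7 = 13.13-76.02j
Source currents: i(V1)=-0.02489+0.000j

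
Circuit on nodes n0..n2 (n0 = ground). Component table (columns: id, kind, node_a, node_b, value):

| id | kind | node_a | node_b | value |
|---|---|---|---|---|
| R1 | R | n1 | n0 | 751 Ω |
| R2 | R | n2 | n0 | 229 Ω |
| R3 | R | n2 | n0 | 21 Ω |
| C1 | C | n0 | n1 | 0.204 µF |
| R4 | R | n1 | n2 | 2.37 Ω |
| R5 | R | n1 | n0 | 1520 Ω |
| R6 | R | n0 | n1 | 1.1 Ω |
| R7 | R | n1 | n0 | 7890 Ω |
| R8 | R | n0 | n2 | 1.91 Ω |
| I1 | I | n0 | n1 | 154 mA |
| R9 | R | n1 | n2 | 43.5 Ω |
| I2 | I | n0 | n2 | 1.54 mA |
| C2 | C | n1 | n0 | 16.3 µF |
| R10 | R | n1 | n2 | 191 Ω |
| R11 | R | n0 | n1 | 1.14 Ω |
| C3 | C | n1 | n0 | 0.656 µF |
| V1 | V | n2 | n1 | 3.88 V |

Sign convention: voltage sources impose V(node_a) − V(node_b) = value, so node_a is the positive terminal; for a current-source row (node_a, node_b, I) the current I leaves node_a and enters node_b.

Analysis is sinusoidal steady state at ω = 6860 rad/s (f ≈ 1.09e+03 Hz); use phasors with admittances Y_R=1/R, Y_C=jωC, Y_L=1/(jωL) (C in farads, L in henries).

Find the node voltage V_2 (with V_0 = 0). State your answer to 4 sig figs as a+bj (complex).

MNA unknowns: 2 node voltages V₁..V_2 plus 1 source current (V1)
R1: Y=0.001332+0.000j on G[1,0]
R2: Y=0.004367+0.000j on G[2,0]
R3: Y=0.04762+0.000j on G[2,0]
C1: Y=0.000+0.001399j on G[0,1]
R4: Y=0.4219+0.000j on G[1,2]
R5: Y=0.0006579+0.000j on G[1,0]
R6: Y=0.9091+0.000j on G[0,1]
R7: Y=0.0001267+0.000j on G[1,0]
R8: Y=0.5236+0.000j on G[0,2]
I1: z[0]−=0.154, z[1]+=0.154
R9: Y=0.02299+0.000j on G[1,2]
I2: z[0]−=0.00154, z[2]+=0.00154
C2: Y=0.000+0.1118j on G[1,0]
R10: Y=0.005236+0.000j on G[1,2]
R11: Y=0.8772+0.000j on G[0,1]
C3: Y=0.000+0.004500j on G[1,0]
V1: row V2−V1=3.88, i_V1 at 2,1
solve → V1=-0.8767+0.04366j, V2=3.003+0.04366j
aux → i_V1=-3.474-0.02513j

3.003+0.04366j V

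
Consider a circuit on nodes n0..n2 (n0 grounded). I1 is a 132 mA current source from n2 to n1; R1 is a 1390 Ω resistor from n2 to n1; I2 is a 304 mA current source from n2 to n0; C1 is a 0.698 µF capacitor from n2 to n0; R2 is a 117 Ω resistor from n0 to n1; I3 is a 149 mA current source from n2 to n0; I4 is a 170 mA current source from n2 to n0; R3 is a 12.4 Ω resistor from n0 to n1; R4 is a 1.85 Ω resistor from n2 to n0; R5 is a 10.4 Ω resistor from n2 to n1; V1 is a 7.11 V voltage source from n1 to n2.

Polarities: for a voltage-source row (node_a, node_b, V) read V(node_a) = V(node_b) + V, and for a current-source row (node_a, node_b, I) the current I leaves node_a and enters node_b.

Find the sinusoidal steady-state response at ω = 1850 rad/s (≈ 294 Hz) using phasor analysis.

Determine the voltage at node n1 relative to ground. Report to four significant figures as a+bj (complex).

MNA unknowns: 2 node voltages V₁..V_2 plus 1 source current (V1)
I1: z[2]−=0.132, z[1]+=0.132
R1: Y=0.0007194+0.000j on G[2,1]
I2: z[2]−=0.304, z[0]+=0.304
C1: Y=0.000+0.001291j on G[2,0]
R2: Y=0.008547+0.000j on G[0,1]
I3: z[2]−=0.149, z[0]+=0.149
I4: z[2]−=0.17, z[0]+=0.17
R3: Y=0.08065+0.000j on G[0,1]
R4: Y=0.5405+0.000j on G[2,0]
R5: Y=0.09615+0.000j on G[2,1]
V1: row V1−V2=7.11, i_V1 at 1,2
solve → V1=5.114+0.004094j, V2=-1.996+0.004094j
aux → i_V1=-1.013-0.0003651j

5.114+0.004094j V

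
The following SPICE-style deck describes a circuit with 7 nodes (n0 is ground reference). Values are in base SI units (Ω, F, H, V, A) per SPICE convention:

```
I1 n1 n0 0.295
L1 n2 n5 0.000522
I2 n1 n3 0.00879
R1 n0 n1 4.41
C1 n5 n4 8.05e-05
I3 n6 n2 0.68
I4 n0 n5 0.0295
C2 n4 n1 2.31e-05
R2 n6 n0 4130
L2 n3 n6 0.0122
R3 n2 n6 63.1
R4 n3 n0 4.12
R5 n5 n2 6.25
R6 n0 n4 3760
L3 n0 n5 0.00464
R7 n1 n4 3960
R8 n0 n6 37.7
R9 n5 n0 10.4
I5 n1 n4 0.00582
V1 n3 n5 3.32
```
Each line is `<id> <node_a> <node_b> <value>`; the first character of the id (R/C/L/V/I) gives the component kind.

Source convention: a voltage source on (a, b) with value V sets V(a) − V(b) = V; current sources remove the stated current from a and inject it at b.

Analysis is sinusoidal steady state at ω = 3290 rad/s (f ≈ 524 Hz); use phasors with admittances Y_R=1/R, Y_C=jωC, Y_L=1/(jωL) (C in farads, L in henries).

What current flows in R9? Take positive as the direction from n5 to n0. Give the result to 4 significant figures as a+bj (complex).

-0.1288+0.03102j A

MNA unknowns: 6 node voltages V₁..V_6 plus 1 source current (V1)
I1: z[1]−=0.295, z[0]+=0.295
L1: Y=0.000-0.5823j on G[2,5]
I2: z[1]−=0.00879, z[3]+=0.00879
R1: Y=0.2268+0.000j on G[0,1]
C1: Y=0.000+0.2648j on G[5,4]
I3: z[6]−=0.68, z[2]+=0.68
I4: z[0]−=0.0295, z[5]+=0.0295
C2: Y=0.000+0.07600j on G[4,1]
R2: Y=0.0002421+0.000j on G[6,0]
L2: Y=0.000-0.02491j on G[3,6]
R3: Y=0.01585+0.000j on G[2,6]
R4: Y=0.2427+0.000j on G[3,0]
R5: Y=0.1600+0.000j on G[5,2]
R6: Y=0.0002660+0.000j on G[0,4]
L3: Y=0.000-0.06551j on G[0,5]
R7: Y=0.0002525+0.000j on G[1,4]
R8: Y=0.02653+0.000j on G[0,6]
R9: Y=0.09615+0.000j on G[5,0]
I5: z[1]−=0.00582, z[4]+=0.00582
V1: row V3−V5=3.32, i_V1 at 3,5
solve → V1=-1.437+0.02540j, V2=-0.8971+1.076j, V3=1.980+0.3226j, V4=-1.362+0.2383j, V5=-1.340+0.3226j, V6=-11.67-7.580j
aux → i_V1=-0.6688+0.2618j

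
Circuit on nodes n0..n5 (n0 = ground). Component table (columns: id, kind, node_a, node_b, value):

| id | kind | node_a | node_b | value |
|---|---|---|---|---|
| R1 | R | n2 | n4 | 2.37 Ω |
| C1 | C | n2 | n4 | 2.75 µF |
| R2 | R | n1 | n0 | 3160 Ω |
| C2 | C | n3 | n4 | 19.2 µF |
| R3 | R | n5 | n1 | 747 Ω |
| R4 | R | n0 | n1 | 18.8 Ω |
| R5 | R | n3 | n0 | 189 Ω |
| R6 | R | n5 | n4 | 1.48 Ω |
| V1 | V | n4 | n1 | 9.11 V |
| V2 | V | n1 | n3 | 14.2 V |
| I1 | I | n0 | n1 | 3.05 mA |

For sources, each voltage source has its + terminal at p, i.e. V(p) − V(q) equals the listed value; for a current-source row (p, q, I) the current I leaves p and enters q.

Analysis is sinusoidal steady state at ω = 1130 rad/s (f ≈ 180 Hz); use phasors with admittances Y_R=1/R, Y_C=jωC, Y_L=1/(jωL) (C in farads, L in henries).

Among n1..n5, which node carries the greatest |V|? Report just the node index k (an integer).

3

Apply KCL at each of the 5 non-ground nodes and solve the resulting linear system.
Node n1: branches {R2, R3, R4, V1, V2, I1} → V_1 = 1.330+0.000j
Node n2: branches {R1, C1} → V_2 = 10.44+0.000j
Node n3: branches {C2, R5, V2} → V_3 = -12.87+0.000j
Node n4: branches {R1, C1, C2, R6, V1} → V_4 = 10.44+0.000j
Node n5: branches {R3, R6} → V_5 = 10.42+0.000j
Source currents: i(V1)=-0.01217-0.5057j, i(V2)=-0.06810-0.5057j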